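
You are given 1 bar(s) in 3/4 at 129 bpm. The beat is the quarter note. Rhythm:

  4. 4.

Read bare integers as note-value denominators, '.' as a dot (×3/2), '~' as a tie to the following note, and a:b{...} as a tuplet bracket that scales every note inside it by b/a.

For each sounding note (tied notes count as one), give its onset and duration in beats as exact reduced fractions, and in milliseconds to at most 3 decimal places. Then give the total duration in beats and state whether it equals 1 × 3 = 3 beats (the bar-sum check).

1) 0.0ms=0b +697.674ms=3/2b
2) 697.674ms=3/2b +697.674ms=3/2b
Σ=3b of 3 (129bpm 3/4) — PASS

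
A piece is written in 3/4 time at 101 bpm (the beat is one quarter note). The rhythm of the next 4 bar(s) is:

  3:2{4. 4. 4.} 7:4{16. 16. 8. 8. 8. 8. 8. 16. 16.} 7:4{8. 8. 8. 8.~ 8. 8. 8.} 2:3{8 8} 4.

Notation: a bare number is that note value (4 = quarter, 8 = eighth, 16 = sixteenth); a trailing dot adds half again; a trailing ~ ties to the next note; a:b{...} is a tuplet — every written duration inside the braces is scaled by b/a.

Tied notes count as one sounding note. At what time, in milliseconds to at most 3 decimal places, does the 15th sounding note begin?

note 15 onset = 48/7b = 4073.55ms

1. 0.0ms @ 0 + 594.059ms (1)
2. 594.059ms @ 1 + 594.059ms (1)
3. 1188.119ms @ 2 + 594.059ms (1)
4. 1782.178ms @ 3 + 127.298ms (3/14)
5. 1909.477ms @ 45/14 + 127.298ms (3/14)
6. 2036.775ms @ 24/7 + 254.597ms (3/7)
7. 2291.372ms @ 27/7 + 254.597ms (3/7)
8. 2545.969ms @ 30/7 + 254.597ms (3/7)
9. 2800.566ms @ 33/7 + 254.597ms (3/7)
10. 3055.163ms @ 36/7 + 254.597ms (3/7)
11. 3309.76ms @ 39/7 + 127.298ms (3/14)
12. 3437.058ms @ 81/14 + 127.298ms (3/14)
13. 3564.356ms @ 6 + 254.597ms (3/7)
14. 3818.953ms @ 45/7 + 254.597ms (3/7)
15. 4073.55ms @ 48/7 + 254.597ms (3/7)
16. 4328.147ms @ 51/7 + 509.194ms (6/7)
17. 4837.341ms @ 57/7 + 254.597ms (3/7)
18. 5091.938ms @ 60/7 + 254.597ms (3/7)
19. 5346.535ms @ 9 + 445.545ms (3/4)
20. 5792.079ms @ 39/4 + 445.545ms (3/4)
21. 6237.624ms @ 21/2 + 891.089ms (3/2)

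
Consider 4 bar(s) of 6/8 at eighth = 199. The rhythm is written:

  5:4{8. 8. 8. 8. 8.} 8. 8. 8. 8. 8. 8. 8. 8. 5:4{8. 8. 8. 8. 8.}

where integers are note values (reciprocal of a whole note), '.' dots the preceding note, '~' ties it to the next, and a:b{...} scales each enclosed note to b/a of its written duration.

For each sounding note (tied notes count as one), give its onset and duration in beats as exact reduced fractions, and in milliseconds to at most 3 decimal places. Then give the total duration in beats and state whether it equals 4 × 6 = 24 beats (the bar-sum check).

1) 0.0ms=0b +361.809ms=6/5b
2) 361.809ms=6/5b +361.809ms=6/5b
3) 723.618ms=12/5b +361.809ms=6/5b
4) 1085.427ms=18/5b +361.809ms=6/5b
5) 1447.236ms=24/5b +361.809ms=6/5b
6) 1809.045ms=6b +452.261ms=3/2b
7) 2261.307ms=15/2b +452.261ms=3/2b
8) 2713.568ms=9b +452.261ms=3/2b
9) 3165.829ms=21/2b +452.261ms=3/2b
10) 3618.09ms=12b +452.261ms=3/2b
11) 4070.352ms=27/2b +452.261ms=3/2b
12) 4522.613ms=15b +452.261ms=3/2b
13) 4974.874ms=33/2b +452.261ms=3/2b
14) 5427.136ms=18b +361.809ms=6/5b
15) 5788.945ms=96/5b +361.809ms=6/5b
16) 6150.754ms=102/5b +361.809ms=6/5b
17) 6512.563ms=108/5b +361.809ms=6/5b
18) 6874.372ms=114/5b +361.809ms=6/5b
Σ=24b of 24 (199bpm 6/8) — PASS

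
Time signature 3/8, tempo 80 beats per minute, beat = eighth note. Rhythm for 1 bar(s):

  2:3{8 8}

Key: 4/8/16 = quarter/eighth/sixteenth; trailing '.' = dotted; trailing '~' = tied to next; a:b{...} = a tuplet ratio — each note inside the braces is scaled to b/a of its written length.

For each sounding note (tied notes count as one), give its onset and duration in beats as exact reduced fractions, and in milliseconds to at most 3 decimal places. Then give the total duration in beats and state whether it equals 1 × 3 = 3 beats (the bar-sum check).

1) 0.0ms=0b +1125.0ms=3/2b
2) 1125.0ms=3/2b +1125.0ms=3/2b
Σ=3b of 3 (80bpm 3/8) — PASS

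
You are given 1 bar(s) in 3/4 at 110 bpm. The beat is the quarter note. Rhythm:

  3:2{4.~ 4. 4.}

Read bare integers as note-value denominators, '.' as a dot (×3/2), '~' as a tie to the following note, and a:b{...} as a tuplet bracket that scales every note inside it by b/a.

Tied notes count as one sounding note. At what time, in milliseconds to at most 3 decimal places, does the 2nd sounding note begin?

note 2 onset = 2b = 1090.909ms

1. 0.0ms @ 0 + 1090.909ms (2)
2. 1090.909ms @ 2 + 545.455ms (1)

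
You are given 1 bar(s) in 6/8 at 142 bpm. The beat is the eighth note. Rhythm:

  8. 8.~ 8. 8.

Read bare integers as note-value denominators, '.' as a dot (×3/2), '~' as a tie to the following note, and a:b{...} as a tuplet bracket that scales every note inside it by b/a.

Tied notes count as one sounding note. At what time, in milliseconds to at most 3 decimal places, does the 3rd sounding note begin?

note 3 onset = 9/2b = 1901.408ms

1. 0.0ms @ 0 + 633.803ms (3/2)
2. 633.803ms @ 3/2 + 1267.606ms (3)
3. 1901.408ms @ 9/2 + 633.803ms (3/2)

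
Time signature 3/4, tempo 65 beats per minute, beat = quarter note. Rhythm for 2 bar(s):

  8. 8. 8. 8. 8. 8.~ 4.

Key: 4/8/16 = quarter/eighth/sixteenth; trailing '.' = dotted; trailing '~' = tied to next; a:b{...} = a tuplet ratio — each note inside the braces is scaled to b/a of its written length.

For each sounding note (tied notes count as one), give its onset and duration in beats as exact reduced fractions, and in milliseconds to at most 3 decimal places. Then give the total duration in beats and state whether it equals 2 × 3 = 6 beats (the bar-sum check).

1) 0.0ms=0b +692.308ms=3/4b
2) 692.308ms=3/4b +692.308ms=3/4b
3) 1384.615ms=3/2b +692.308ms=3/4b
4) 2076.923ms=9/4b +692.308ms=3/4b
5) 2769.231ms=3b +692.308ms=3/4b
6) 3461.538ms=15/4b +2076.923ms=9/4b
Σ=6b of 6 (65bpm 3/4) — PASS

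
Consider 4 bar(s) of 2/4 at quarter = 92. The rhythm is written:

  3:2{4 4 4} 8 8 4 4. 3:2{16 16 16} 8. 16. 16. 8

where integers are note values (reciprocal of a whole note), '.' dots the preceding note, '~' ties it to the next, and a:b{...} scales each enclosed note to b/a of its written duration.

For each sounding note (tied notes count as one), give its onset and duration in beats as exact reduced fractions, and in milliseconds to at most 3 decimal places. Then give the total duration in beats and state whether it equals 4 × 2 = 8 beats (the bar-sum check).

1) 0.0ms=0b +434.783ms=2/3b
2) 434.783ms=2/3b +434.783ms=2/3b
3) 869.565ms=4/3b +434.783ms=2/3b
4) 1304.348ms=2b +326.087ms=1/2b
5) 1630.435ms=5/2b +326.087ms=1/2b
6) 1956.522ms=3b +652.174ms=1b
7) 2608.696ms=4b +978.261ms=3/2b
8) 3586.957ms=11/2b +108.696ms=1/6b
9) 3695.652ms=17/3b +108.696ms=1/6b
10) 3804.348ms=35/6b +108.696ms=1/6b
11) 3913.043ms=6b +489.13ms=3/4b
12) 4402.174ms=27/4b +244.565ms=3/8b
13) 4646.739ms=57/8b +244.565ms=3/8b
14) 4891.304ms=15/2b +326.087ms=1/2b
Σ=8b of 8 (92bpm 2/4) — PASS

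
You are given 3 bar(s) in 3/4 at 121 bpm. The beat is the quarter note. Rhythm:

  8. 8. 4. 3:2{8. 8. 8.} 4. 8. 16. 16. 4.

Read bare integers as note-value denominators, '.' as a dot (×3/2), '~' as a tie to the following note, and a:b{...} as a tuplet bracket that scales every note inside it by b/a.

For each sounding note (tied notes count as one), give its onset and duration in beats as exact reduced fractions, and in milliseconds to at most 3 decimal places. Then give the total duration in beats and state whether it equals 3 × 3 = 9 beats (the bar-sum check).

1) 0.0ms=0b +371.901ms=3/4b
2) 371.901ms=3/4b +371.901ms=3/4b
3) 743.802ms=3/2b +743.802ms=3/2b
4) 1487.603ms=3b +247.934ms=1/2b
5) 1735.537ms=7/2b +247.934ms=1/2b
6) 1983.471ms=4b +247.934ms=1/2b
7) 2231.405ms=9/2b +743.802ms=3/2b
8) 2975.207ms=6b +371.901ms=3/4b
9) 3347.107ms=27/4b +185.95ms=3/8b
10) 3533.058ms=57/8b +185.95ms=3/8b
11) 3719.008ms=15/2b +743.802ms=3/2b
Σ=9b of 9 (121bpm 3/4) — PASS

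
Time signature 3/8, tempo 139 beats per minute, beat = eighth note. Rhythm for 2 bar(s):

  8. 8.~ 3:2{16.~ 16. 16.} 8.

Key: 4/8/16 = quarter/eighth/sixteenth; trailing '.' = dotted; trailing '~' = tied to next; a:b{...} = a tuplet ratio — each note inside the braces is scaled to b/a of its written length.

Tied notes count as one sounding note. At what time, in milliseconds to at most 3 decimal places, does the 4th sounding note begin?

1. 0.0ms @ 0 + 647.482ms (3/2)
2. 647.482ms @ 3/2 + 1079.137ms (5/2)
3. 1726.619ms @ 4 + 215.827ms (1/2)
4. 1942.446ms @ 9/2 + 647.482ms (3/2)

note 4 onset = 9/2b = 1942.446ms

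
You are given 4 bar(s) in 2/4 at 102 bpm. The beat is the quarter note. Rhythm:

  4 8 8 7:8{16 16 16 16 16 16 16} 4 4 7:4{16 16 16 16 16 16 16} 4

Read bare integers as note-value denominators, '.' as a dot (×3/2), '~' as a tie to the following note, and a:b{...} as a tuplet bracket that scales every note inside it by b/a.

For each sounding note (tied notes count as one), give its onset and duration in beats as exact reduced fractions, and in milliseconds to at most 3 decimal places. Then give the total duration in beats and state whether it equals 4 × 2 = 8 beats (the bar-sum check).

1) 0.0ms=0b +588.235ms=1b
2) 588.235ms=1b +294.118ms=1/2b
3) 882.353ms=3/2b +294.118ms=1/2b
4) 1176.471ms=2b +168.067ms=2/7b
5) 1344.538ms=16/7b +168.067ms=2/7b
6) 1512.605ms=18/7b +168.067ms=2/7b
7) 1680.672ms=20/7b +168.067ms=2/7b
8) 1848.739ms=22/7b +168.067ms=2/7b
9) 2016.807ms=24/7b +168.067ms=2/7b
10) 2184.874ms=26/7b +168.067ms=2/7b
11) 2352.941ms=4b +588.235ms=1b
12) 2941.176ms=5b +588.235ms=1b
13) 3529.412ms=6b +84.034ms=1/7b
14) 3613.445ms=43/7b +84.034ms=1/7b
15) 3697.479ms=44/7b +84.034ms=1/7b
16) 3781.513ms=45/7b +84.034ms=1/7b
17) 3865.546ms=46/7b +84.034ms=1/7b
18) 3949.58ms=47/7b +84.034ms=1/7b
19) 4033.613ms=48/7b +84.034ms=1/7b
20) 4117.647ms=7b +588.235ms=1b
Σ=8b of 8 (102bpm 2/4) — PASS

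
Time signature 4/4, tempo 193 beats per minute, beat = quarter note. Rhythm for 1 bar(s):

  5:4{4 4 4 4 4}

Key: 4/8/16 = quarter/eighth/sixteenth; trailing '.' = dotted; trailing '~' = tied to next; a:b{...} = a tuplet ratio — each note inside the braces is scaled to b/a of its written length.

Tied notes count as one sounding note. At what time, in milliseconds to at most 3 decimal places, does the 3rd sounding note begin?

note 3 onset = 8/5b = 497.409ms

1. 0.0ms @ 0 + 248.705ms (4/5)
2. 248.705ms @ 4/5 + 248.705ms (4/5)
3. 497.409ms @ 8/5 + 248.705ms (4/5)
4. 746.114ms @ 12/5 + 248.705ms (4/5)
5. 994.819ms @ 16/5 + 248.705ms (4/5)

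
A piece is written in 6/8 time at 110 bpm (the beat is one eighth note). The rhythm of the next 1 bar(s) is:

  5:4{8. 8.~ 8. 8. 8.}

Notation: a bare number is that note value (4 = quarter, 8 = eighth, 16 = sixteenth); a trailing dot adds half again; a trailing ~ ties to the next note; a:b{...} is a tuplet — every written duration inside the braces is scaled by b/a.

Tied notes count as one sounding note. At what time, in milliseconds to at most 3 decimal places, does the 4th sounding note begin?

note 4 onset = 24/5b = 2618.182ms

1. 0.0ms @ 0 + 654.545ms (6/5)
2. 654.545ms @ 6/5 + 1309.091ms (12/5)
3. 1963.636ms @ 18/5 + 654.545ms (6/5)
4. 2618.182ms @ 24/5 + 654.545ms (6/5)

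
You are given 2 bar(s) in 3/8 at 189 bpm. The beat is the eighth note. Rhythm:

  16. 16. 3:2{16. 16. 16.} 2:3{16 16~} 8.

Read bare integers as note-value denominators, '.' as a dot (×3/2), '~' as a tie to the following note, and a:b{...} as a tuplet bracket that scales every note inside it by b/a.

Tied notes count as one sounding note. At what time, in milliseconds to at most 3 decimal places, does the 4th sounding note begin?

note 4 onset = 2b = 634.921ms

1. 0.0ms @ 0 + 238.095ms (3/4)
2. 238.095ms @ 3/4 + 238.095ms (3/4)
3. 476.19ms @ 3/2 + 158.73ms (1/2)
4. 634.921ms @ 2 + 158.73ms (1/2)
5. 793.651ms @ 5/2 + 158.73ms (1/2)
6. 952.381ms @ 3 + 238.095ms (3/4)
7. 1190.476ms @ 15/4 + 714.286ms (9/4)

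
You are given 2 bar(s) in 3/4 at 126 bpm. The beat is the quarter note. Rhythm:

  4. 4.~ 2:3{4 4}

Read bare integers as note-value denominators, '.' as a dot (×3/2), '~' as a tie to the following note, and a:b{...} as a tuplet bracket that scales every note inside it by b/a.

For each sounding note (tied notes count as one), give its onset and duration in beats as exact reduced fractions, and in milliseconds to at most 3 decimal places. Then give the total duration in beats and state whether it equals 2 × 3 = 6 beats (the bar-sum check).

1) 0.0ms=0b +714.286ms=3/2b
2) 714.286ms=3/2b +1428.571ms=3b
3) 2142.857ms=9/2b +714.286ms=3/2b
Σ=6b of 6 (126bpm 3/4) — PASS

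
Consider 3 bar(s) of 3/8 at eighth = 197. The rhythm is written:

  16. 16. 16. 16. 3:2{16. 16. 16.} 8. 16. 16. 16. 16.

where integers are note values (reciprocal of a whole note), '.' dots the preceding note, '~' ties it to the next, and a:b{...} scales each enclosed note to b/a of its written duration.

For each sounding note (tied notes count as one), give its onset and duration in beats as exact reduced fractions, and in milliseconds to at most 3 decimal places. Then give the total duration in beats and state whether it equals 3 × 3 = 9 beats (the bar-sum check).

1) 0.0ms=0b +228.426ms=3/4b
2) 228.426ms=3/4b +228.426ms=3/4b
3) 456.853ms=3/2b +228.426ms=3/4b
4) 685.279ms=9/4b +228.426ms=3/4b
5) 913.706ms=3b +152.284ms=1/2b
6) 1065.99ms=7/2b +152.284ms=1/2b
7) 1218.274ms=4b +152.284ms=1/2b
8) 1370.558ms=9/2b +456.853ms=3/2b
9) 1827.411ms=6b +228.426ms=3/4b
10) 2055.838ms=27/4b +228.426ms=3/4b
11) 2284.264ms=15/2b +228.426ms=3/4b
12) 2512.69ms=33/4b +228.426ms=3/4b
Σ=9b of 9 (197bpm 3/8) — PASS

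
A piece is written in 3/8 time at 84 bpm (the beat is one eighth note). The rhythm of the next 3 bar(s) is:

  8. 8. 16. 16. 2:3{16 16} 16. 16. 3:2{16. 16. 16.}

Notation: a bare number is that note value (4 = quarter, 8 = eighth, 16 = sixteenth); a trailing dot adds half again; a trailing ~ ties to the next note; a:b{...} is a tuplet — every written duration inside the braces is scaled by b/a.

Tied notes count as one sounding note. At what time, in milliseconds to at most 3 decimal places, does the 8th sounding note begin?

1. 0.0ms @ 0 + 1071.429ms (3/2)
2. 1071.429ms @ 3/2 + 1071.429ms (3/2)
3. 2142.857ms @ 3 + 535.714ms (3/4)
4. 2678.571ms @ 15/4 + 535.714ms (3/4)
5. 3214.286ms @ 9/2 + 535.714ms (3/4)
6. 3750.0ms @ 21/4 + 535.714ms (3/4)
7. 4285.714ms @ 6 + 535.714ms (3/4)
8. 4821.429ms @ 27/4 + 535.714ms (3/4)
9. 5357.143ms @ 15/2 + 357.143ms (1/2)
10. 5714.286ms @ 8 + 357.143ms (1/2)
11. 6071.429ms @ 17/2 + 357.143ms (1/2)

note 8 onset = 27/4b = 4821.429ms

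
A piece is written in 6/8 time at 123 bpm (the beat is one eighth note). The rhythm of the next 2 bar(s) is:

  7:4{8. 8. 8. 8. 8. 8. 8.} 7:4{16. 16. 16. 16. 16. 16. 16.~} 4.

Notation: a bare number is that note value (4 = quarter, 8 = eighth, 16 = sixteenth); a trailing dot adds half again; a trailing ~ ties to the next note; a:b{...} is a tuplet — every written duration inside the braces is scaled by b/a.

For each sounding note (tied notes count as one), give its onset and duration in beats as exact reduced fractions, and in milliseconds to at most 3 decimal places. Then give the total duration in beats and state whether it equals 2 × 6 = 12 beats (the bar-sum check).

1) 0.0ms=0b +418.118ms=6/7b
2) 418.118ms=6/7b +418.118ms=6/7b
3) 836.237ms=12/7b +418.118ms=6/7b
4) 1254.355ms=18/7b +418.118ms=6/7b
5) 1672.474ms=24/7b +418.118ms=6/7b
6) 2090.592ms=30/7b +418.118ms=6/7b
7) 2508.711ms=36/7b +418.118ms=6/7b
8) 2926.829ms=6b +209.059ms=3/7b
9) 3135.889ms=45/7b +209.059ms=3/7b
10) 3344.948ms=48/7b +209.059ms=3/7b
11) 3554.007ms=51/7b +209.059ms=3/7b
12) 3763.066ms=54/7b +209.059ms=3/7b
13) 3972.125ms=57/7b +209.059ms=3/7b
14) 4181.185ms=60/7b +1672.474ms=24/7b
Σ=12b of 12 (123bpm 6/8) — PASS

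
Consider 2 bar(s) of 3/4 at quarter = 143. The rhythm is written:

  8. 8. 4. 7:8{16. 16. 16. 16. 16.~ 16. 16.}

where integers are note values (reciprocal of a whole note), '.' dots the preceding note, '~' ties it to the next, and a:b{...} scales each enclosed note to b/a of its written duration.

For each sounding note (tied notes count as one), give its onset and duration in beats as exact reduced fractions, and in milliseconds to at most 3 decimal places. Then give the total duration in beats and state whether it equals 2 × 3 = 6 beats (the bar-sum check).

1) 0.0ms=0b +314.685ms=3/4b
2) 314.685ms=3/4b +314.685ms=3/4b
3) 629.371ms=3/2b +629.371ms=3/2b
4) 1258.741ms=3b +179.82ms=3/7b
5) 1438.561ms=24/7b +179.82ms=3/7b
6) 1618.382ms=27/7b +179.82ms=3/7b
7) 1798.202ms=30/7b +179.82ms=3/7b
8) 1978.022ms=33/7b +359.64ms=6/7b
9) 2337.662ms=39/7b +179.82ms=3/7b
Σ=6b of 6 (143bpm 3/4) — PASS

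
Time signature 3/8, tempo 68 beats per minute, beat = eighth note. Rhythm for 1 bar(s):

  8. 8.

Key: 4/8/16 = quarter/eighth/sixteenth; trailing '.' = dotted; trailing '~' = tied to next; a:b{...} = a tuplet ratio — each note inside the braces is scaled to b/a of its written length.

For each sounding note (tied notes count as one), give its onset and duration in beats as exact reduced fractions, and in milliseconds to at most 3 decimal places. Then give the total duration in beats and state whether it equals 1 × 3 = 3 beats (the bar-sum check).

1) 0.0ms=0b +1323.529ms=3/2b
2) 1323.529ms=3/2b +1323.529ms=3/2b
Σ=3b of 3 (68bpm 3/8) — PASS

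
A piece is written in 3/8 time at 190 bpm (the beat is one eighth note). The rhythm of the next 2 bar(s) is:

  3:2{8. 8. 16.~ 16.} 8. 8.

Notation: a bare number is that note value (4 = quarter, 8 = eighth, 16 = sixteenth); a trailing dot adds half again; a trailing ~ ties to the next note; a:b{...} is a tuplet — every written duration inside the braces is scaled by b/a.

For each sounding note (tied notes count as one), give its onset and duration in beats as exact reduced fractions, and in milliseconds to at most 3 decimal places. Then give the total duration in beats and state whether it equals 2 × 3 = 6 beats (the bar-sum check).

1) 0.0ms=0b +315.789ms=1b
2) 315.789ms=1b +315.789ms=1b
3) 631.579ms=2b +315.789ms=1b
4) 947.368ms=3b +473.684ms=3/2b
5) 1421.053ms=9/2b +473.684ms=3/2b
Σ=6b of 6 (190bpm 3/8) — PASS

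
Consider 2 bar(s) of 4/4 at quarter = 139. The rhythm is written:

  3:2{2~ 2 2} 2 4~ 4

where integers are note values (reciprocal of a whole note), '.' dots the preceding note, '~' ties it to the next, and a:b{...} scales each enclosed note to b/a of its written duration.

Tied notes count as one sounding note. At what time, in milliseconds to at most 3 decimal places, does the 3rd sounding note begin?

note 3 onset = 4b = 1726.619ms

1. 0.0ms @ 0 + 1151.079ms (8/3)
2. 1151.079ms @ 8/3 + 575.54ms (4/3)
3. 1726.619ms @ 4 + 863.309ms (2)
4. 2589.928ms @ 6 + 863.309ms (2)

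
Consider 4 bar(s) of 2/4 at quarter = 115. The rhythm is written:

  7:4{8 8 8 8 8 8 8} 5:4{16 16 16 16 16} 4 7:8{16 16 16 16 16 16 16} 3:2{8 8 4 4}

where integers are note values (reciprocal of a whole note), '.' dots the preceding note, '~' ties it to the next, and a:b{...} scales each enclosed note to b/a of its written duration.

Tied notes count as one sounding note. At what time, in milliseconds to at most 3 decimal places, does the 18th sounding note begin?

note 18 onset = 36/7b = 2683.23ms

1. 0.0ms @ 0 + 149.068ms (2/7)
2. 149.068ms @ 2/7 + 149.068ms (2/7)
3. 298.137ms @ 4/7 + 149.068ms (2/7)
4. 447.205ms @ 6/7 + 149.068ms (2/7)
5. 596.273ms @ 8/7 + 149.068ms (2/7)
6. 745.342ms @ 10/7 + 149.068ms (2/7)
7. 894.41ms @ 12/7 + 149.068ms (2/7)
8. 1043.478ms @ 2 + 104.348ms (1/5)
9. 1147.826ms @ 11/5 + 104.348ms (1/5)
10. 1252.174ms @ 12/5 + 104.348ms (1/5)
11. 1356.522ms @ 13/5 + 104.348ms (1/5)
12. 1460.87ms @ 14/5 + 104.348ms (1/5)
13. 1565.217ms @ 3 + 521.739ms (1)
14. 2086.957ms @ 4 + 149.068ms (2/7)
15. 2236.025ms @ 30/7 + 149.068ms (2/7)
16. 2385.093ms @ 32/7 + 149.068ms (2/7)
17. 2534.161ms @ 34/7 + 149.068ms (2/7)
18. 2683.23ms @ 36/7 + 149.068ms (2/7)
19. 2832.298ms @ 38/7 + 149.068ms (2/7)
20. 2981.366ms @ 40/7 + 149.068ms (2/7)
21. 3130.435ms @ 6 + 173.913ms (1/3)
22. 3304.348ms @ 19/3 + 173.913ms (1/3)
23. 3478.261ms @ 20/3 + 347.826ms (2/3)
24. 3826.087ms @ 22/3 + 347.826ms (2/3)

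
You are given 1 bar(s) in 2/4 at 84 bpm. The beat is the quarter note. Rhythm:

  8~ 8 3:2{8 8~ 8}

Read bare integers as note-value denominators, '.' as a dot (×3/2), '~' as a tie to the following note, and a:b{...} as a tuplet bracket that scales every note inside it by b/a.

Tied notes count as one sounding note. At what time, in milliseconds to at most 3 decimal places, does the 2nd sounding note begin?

note 2 onset = 1b = 714.286ms

1. 0.0ms @ 0 + 714.286ms (1)
2. 714.286ms @ 1 + 238.095ms (1/3)
3. 952.381ms @ 4/3 + 476.19ms (2/3)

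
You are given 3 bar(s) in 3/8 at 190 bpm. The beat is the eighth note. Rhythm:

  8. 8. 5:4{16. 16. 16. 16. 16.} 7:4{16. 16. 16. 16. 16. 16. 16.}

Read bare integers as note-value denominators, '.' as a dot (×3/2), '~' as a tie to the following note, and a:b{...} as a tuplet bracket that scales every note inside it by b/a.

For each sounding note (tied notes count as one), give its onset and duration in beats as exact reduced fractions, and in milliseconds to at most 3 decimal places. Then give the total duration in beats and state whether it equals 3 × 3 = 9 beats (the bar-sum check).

1) 0.0ms=0b +473.684ms=3/2b
2) 473.684ms=3/2b +473.684ms=3/2b
3) 947.368ms=3b +189.474ms=3/5b
4) 1136.842ms=18/5b +189.474ms=3/5b
5) 1326.316ms=21/5b +189.474ms=3/5b
6) 1515.789ms=24/5b +189.474ms=3/5b
7) 1705.263ms=27/5b +189.474ms=3/5b
8) 1894.737ms=6b +135.338ms=3/7b
9) 2030.075ms=45/7b +135.338ms=3/7b
10) 2165.414ms=48/7b +135.338ms=3/7b
11) 2300.752ms=51/7b +135.338ms=3/7b
12) 2436.09ms=54/7b +135.338ms=3/7b
13) 2571.429ms=57/7b +135.338ms=3/7b
14) 2706.767ms=60/7b +135.338ms=3/7b
Σ=9b of 9 (190bpm 3/8) — PASS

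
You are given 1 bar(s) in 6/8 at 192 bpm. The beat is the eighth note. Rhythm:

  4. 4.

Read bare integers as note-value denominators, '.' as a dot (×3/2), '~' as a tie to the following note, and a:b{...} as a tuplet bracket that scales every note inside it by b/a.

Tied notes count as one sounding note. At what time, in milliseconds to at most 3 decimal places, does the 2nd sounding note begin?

note 2 onset = 3b = 937.5ms

1. 0.0ms @ 0 + 937.5ms (3)
2. 937.5ms @ 3 + 937.5ms (3)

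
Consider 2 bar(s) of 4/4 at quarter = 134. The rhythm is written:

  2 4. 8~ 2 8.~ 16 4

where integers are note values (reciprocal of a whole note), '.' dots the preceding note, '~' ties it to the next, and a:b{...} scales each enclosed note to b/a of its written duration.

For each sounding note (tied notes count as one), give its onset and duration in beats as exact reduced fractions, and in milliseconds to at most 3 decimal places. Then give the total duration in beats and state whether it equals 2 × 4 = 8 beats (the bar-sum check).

1) 0.0ms=0b +895.522ms=2b
2) 895.522ms=2b +671.642ms=3/2b
3) 1567.164ms=7/2b +1119.403ms=5/2b
4) 2686.567ms=6b +447.761ms=1b
5) 3134.328ms=7b +447.761ms=1b
Σ=8b of 8 (134bpm 4/4) — PASS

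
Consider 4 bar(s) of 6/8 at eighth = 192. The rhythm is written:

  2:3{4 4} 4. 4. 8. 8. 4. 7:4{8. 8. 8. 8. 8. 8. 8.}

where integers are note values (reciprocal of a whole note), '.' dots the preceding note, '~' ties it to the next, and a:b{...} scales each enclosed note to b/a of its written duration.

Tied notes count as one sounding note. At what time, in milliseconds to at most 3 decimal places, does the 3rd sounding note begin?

1. 0.0ms @ 0 + 937.5ms (3)
2. 937.5ms @ 3 + 937.5ms (3)
3. 1875.0ms @ 6 + 937.5ms (3)
4. 2812.5ms @ 9 + 937.5ms (3)
5. 3750.0ms @ 12 + 468.75ms (3/2)
6. 4218.75ms @ 27/2 + 468.75ms (3/2)
7. 4687.5ms @ 15 + 937.5ms (3)
8. 5625.0ms @ 18 + 267.857ms (6/7)
9. 5892.857ms @ 132/7 + 267.857ms (6/7)
10. 6160.714ms @ 138/7 + 267.857ms (6/7)
11. 6428.571ms @ 144/7 + 267.857ms (6/7)
12. 6696.429ms @ 150/7 + 267.857ms (6/7)
13. 6964.286ms @ 156/7 + 267.857ms (6/7)
14. 7232.143ms @ 162/7 + 267.857ms (6/7)

note 3 onset = 6b = 1875.0ms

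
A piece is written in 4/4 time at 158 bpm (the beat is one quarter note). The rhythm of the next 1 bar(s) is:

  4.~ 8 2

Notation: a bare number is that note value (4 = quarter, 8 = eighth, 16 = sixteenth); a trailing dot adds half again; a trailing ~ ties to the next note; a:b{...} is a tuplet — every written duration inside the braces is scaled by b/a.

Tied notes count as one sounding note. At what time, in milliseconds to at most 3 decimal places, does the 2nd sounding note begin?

note 2 onset = 2b = 759.494ms

1. 0.0ms @ 0 + 759.494ms (2)
2. 759.494ms @ 2 + 759.494ms (2)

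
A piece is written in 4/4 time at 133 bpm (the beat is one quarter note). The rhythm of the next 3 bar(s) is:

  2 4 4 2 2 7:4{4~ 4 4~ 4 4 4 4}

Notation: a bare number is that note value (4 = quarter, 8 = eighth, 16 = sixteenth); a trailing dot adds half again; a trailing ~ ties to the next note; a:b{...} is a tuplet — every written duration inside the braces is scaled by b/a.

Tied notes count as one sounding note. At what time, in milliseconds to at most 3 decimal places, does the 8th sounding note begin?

note 8 onset = 72/7b = 4640.172ms

1. 0.0ms @ 0 + 902.256ms (2)
2. 902.256ms @ 2 + 451.128ms (1)
3. 1353.383ms @ 3 + 451.128ms (1)
4. 1804.511ms @ 4 + 902.256ms (2)
5. 2706.767ms @ 6 + 902.256ms (2)
6. 3609.023ms @ 8 + 515.575ms (8/7)
7. 4124.597ms @ 64/7 + 515.575ms (8/7)
8. 4640.172ms @ 72/7 + 257.787ms (4/7)
9. 4897.959ms @ 76/7 + 257.787ms (4/7)
10. 5155.747ms @ 80/7 + 257.787ms (4/7)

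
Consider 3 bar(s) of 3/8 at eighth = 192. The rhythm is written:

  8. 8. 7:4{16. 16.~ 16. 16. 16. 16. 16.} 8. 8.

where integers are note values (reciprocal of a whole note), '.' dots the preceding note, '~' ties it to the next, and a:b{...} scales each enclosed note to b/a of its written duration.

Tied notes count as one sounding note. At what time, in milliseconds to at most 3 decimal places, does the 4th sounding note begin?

1. 0.0ms @ 0 + 468.75ms (3/2)
2. 468.75ms @ 3/2 + 468.75ms (3/2)
3. 937.5ms @ 3 + 133.929ms (3/7)
4. 1071.429ms @ 24/7 + 267.857ms (6/7)
5. 1339.286ms @ 30/7 + 133.929ms (3/7)
6. 1473.214ms @ 33/7 + 133.929ms (3/7)
7. 1607.143ms @ 36/7 + 133.929ms (3/7)
8. 1741.071ms @ 39/7 + 133.929ms (3/7)
9. 1875.0ms @ 6 + 468.75ms (3/2)
10. 2343.75ms @ 15/2 + 468.75ms (3/2)

note 4 onset = 24/7b = 1071.429ms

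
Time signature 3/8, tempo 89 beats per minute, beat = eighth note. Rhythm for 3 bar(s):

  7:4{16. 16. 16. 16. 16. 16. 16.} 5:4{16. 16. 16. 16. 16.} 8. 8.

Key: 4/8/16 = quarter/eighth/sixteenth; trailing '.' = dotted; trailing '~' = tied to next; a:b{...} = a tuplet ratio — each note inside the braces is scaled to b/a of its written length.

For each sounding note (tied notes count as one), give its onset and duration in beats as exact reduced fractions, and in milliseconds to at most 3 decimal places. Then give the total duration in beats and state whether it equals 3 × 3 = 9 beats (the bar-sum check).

1) 0.0ms=0b +288.925ms=3/7b
2) 288.925ms=3/7b +288.925ms=3/7b
3) 577.849ms=6/7b +288.925ms=3/7b
4) 866.774ms=9/7b +288.925ms=3/7b
5) 1155.698ms=12/7b +288.925ms=3/7b
6) 1444.623ms=15/7b +288.925ms=3/7b
7) 1733.547ms=18/7b +288.925ms=3/7b
8) 2022.472ms=3b +404.494ms=3/5b
9) 2426.966ms=18/5b +404.494ms=3/5b
10) 2831.461ms=21/5b +404.494ms=3/5b
11) 3235.955ms=24/5b +404.494ms=3/5b
12) 3640.449ms=27/5b +404.494ms=3/5b
13) 4044.944ms=6b +1011.236ms=3/2b
14) 5056.18ms=15/2b +1011.236ms=3/2b
Σ=9b of 9 (89bpm 3/8) — PASS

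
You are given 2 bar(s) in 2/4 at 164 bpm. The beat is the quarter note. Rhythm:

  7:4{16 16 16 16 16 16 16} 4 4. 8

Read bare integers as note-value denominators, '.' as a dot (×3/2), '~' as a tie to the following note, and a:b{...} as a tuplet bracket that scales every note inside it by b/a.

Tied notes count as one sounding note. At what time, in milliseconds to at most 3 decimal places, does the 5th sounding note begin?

note 5 onset = 4/7b = 209.059ms

1. 0.0ms @ 0 + 52.265ms (1/7)
2. 52.265ms @ 1/7 + 52.265ms (1/7)
3. 104.53ms @ 2/7 + 52.265ms (1/7)
4. 156.794ms @ 3/7 + 52.265ms (1/7)
5. 209.059ms @ 4/7 + 52.265ms (1/7)
6. 261.324ms @ 5/7 + 52.265ms (1/7)
7. 313.589ms @ 6/7 + 52.265ms (1/7)
8. 365.854ms @ 1 + 365.854ms (1)
9. 731.707ms @ 2 + 548.78ms (3/2)
10. 1280.488ms @ 7/2 + 182.927ms (1/2)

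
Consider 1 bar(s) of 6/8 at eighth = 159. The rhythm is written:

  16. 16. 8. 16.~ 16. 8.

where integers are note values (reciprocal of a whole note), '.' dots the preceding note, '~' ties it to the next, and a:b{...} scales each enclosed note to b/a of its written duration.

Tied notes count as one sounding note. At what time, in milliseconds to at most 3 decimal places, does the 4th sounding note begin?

note 4 onset = 3b = 1132.075ms

1. 0.0ms @ 0 + 283.019ms (3/4)
2. 283.019ms @ 3/4 + 283.019ms (3/4)
3. 566.038ms @ 3/2 + 566.038ms (3/2)
4. 1132.075ms @ 3 + 566.038ms (3/2)
5. 1698.113ms @ 9/2 + 566.038ms (3/2)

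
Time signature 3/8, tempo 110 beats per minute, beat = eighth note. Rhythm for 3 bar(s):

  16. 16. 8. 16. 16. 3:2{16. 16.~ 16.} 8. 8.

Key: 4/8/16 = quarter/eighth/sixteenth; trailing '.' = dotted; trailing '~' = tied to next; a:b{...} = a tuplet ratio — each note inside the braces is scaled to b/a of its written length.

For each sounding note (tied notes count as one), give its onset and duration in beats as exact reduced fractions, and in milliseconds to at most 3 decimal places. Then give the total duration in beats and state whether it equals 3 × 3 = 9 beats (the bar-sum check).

1) 0.0ms=0b +409.091ms=3/4b
2) 409.091ms=3/4b +409.091ms=3/4b
3) 818.182ms=3/2b +818.182ms=3/2b
4) 1636.364ms=3b +409.091ms=3/4b
5) 2045.455ms=15/4b +409.091ms=3/4b
6) 2454.545ms=9/2b +272.727ms=1/2b
7) 2727.273ms=5b +545.455ms=1b
8) 3272.727ms=6b +818.182ms=3/2b
9) 4090.909ms=15/2b +818.182ms=3/2b
Σ=9b of 9 (110bpm 3/8) — PASS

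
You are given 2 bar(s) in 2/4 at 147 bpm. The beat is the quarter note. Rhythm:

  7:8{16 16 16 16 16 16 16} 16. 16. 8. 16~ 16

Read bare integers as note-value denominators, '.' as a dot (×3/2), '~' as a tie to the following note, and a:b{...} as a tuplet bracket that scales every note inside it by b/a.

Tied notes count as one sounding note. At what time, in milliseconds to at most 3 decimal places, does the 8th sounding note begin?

note 8 onset = 2b = 816.327ms

1. 0.0ms @ 0 + 116.618ms (2/7)
2. 116.618ms @ 2/7 + 116.618ms (2/7)
3. 233.236ms @ 4/7 + 116.618ms (2/7)
4. 349.854ms @ 6/7 + 116.618ms (2/7)
5. 466.472ms @ 8/7 + 116.618ms (2/7)
6. 583.09ms @ 10/7 + 116.618ms (2/7)
7. 699.708ms @ 12/7 + 116.618ms (2/7)
8. 816.327ms @ 2 + 153.061ms (3/8)
9. 969.388ms @ 19/8 + 153.061ms (3/8)
10. 1122.449ms @ 11/4 + 306.122ms (3/4)
11. 1428.571ms @ 7/2 + 204.082ms (1/2)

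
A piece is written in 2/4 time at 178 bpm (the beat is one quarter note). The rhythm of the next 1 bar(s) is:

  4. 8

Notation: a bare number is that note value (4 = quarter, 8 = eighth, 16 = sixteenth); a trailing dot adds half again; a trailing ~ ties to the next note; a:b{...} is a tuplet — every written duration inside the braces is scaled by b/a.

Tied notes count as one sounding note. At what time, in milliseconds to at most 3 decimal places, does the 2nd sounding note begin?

1. 0.0ms @ 0 + 505.618ms (3/2)
2. 505.618ms @ 3/2 + 168.539ms (1/2)

note 2 onset = 3/2b = 505.618ms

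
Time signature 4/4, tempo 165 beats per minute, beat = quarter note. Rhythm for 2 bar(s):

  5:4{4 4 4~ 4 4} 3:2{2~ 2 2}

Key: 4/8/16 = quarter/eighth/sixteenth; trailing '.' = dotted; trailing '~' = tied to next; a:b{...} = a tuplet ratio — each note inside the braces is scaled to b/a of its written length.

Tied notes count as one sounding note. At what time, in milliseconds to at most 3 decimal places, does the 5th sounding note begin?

1. 0.0ms @ 0 + 290.909ms (4/5)
2. 290.909ms @ 4/5 + 290.909ms (4/5)
3. 581.818ms @ 8/5 + 581.818ms (8/5)
4. 1163.636ms @ 16/5 + 290.909ms (4/5)
5. 1454.545ms @ 4 + 969.697ms (8/3)
6. 2424.242ms @ 20/3 + 484.848ms (4/3)

note 5 onset = 4b = 1454.545ms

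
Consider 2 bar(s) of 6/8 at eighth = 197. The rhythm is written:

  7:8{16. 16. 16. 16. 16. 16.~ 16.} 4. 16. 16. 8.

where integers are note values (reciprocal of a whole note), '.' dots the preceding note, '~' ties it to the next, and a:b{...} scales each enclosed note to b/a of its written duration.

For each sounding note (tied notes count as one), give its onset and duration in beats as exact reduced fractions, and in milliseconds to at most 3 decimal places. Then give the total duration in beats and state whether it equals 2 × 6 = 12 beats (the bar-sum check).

1) 0.0ms=0b +261.059ms=6/7b
2) 261.059ms=6/7b +261.059ms=6/7b
3) 522.117ms=12/7b +261.059ms=6/7b
4) 783.176ms=18/7b +261.059ms=6/7b
5) 1044.235ms=24/7b +261.059ms=6/7b
6) 1305.294ms=30/7b +522.117ms=12/7b
7) 1827.411ms=6b +913.706ms=3b
8) 2741.117ms=9b +228.426ms=3/4b
9) 2969.543ms=39/4b +228.426ms=3/4b
10) 3197.97ms=21/2b +456.853ms=3/2b
Σ=12b of 12 (197bpm 6/8) — PASS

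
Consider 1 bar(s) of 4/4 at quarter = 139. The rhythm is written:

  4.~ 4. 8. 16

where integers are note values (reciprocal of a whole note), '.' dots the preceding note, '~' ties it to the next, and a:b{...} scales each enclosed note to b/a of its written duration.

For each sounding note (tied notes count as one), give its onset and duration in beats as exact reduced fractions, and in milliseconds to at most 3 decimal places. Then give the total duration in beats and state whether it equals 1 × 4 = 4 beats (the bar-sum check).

1) 0.0ms=0b +1294.964ms=3b
2) 1294.964ms=3b +323.741ms=3/4b
3) 1618.705ms=15/4b +107.914ms=1/4b
Σ=4b of 4 (139bpm 4/4) — PASS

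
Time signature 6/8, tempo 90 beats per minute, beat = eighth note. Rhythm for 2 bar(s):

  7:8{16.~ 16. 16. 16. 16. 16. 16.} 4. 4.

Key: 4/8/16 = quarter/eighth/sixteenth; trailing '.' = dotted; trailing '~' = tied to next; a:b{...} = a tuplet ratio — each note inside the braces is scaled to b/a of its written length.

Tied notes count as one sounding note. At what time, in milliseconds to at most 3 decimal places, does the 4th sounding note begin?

1. 0.0ms @ 0 + 1142.857ms (12/7)
2. 1142.857ms @ 12/7 + 571.429ms (6/7)
3. 1714.286ms @ 18/7 + 571.429ms (6/7)
4. 2285.714ms @ 24/7 + 571.429ms (6/7)
5. 2857.143ms @ 30/7 + 571.429ms (6/7)
6. 3428.571ms @ 36/7 + 571.429ms (6/7)
7. 4000.0ms @ 6 + 2000.0ms (3)
8. 6000.0ms @ 9 + 2000.0ms (3)

note 4 onset = 24/7b = 2285.714ms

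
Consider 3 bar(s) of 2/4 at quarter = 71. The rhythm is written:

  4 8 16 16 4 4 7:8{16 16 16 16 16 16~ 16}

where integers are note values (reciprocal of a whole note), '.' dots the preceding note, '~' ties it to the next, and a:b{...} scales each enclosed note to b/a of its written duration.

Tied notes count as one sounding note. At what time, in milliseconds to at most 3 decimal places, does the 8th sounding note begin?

1. 0.0ms @ 0 + 845.07ms (1)
2. 845.07ms @ 1 + 422.535ms (1/2)
3. 1267.606ms @ 3/2 + 211.268ms (1/4)
4. 1478.873ms @ 7/4 + 211.268ms (1/4)
5. 1690.141ms @ 2 + 845.07ms (1)
6. 2535.211ms @ 3 + 845.07ms (1)
7. 3380.282ms @ 4 + 241.449ms (2/7)
8. 3621.73ms @ 30/7 + 241.449ms (2/7)
9. 3863.179ms @ 32/7 + 241.449ms (2/7)
10. 4104.628ms @ 34/7 + 241.449ms (2/7)
11. 4346.076ms @ 36/7 + 241.449ms (2/7)
12. 4587.525ms @ 38/7 + 482.897ms (4/7)

note 8 onset = 30/7b = 3621.73ms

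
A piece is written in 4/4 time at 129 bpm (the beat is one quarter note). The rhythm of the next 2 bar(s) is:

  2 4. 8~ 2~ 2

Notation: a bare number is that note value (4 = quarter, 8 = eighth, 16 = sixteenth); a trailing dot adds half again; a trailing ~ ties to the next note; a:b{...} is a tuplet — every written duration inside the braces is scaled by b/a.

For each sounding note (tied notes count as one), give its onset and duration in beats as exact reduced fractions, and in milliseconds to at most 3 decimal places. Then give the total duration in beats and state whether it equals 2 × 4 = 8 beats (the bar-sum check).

1) 0.0ms=0b +930.233ms=2b
2) 930.233ms=2b +697.674ms=3/2b
3) 1627.907ms=7/2b +2093.023ms=9/2b
Σ=8b of 8 (129bpm 4/4) — PASS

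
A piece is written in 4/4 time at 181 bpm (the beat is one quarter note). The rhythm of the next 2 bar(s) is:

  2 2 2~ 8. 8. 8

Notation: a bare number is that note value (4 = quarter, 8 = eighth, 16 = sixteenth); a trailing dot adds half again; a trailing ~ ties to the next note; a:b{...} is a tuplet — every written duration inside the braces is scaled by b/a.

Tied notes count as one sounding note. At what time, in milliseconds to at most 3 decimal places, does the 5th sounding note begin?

note 5 onset = 15/2b = 2486.188ms

1. 0.0ms @ 0 + 662.983ms (2)
2. 662.983ms @ 2 + 662.983ms (2)
3. 1325.967ms @ 4 + 911.602ms (11/4)
4. 2237.569ms @ 27/4 + 248.619ms (3/4)
5. 2486.188ms @ 15/2 + 165.746ms (1/2)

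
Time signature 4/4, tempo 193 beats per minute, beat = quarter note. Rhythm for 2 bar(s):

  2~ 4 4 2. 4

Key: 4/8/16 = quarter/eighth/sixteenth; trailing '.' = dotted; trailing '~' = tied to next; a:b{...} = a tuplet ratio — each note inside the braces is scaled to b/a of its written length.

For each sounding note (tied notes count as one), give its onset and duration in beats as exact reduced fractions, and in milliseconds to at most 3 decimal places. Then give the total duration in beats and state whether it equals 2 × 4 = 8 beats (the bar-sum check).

1) 0.0ms=0b +932.642ms=3b
2) 932.642ms=3b +310.881ms=1b
3) 1243.523ms=4b +932.642ms=3b
4) 2176.166ms=7b +310.881ms=1b
Σ=8b of 8 (193bpm 4/4) — PASS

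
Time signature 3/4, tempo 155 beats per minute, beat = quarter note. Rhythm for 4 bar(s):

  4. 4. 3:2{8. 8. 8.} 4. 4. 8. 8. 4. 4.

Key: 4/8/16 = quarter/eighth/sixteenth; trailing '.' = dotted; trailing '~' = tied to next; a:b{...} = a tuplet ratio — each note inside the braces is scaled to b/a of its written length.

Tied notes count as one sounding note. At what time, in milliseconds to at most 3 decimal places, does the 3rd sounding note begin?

1. 0.0ms @ 0 + 580.645ms (3/2)
2. 580.645ms @ 3/2 + 580.645ms (3/2)
3. 1161.29ms @ 3 + 193.548ms (1/2)
4. 1354.839ms @ 7/2 + 193.548ms (1/2)
5. 1548.387ms @ 4 + 193.548ms (1/2)
6. 1741.935ms @ 9/2 + 580.645ms (3/2)
7. 2322.581ms @ 6 + 580.645ms (3/2)
8. 2903.226ms @ 15/2 + 290.323ms (3/4)
9. 3193.548ms @ 33/4 + 290.323ms (3/4)
10. 3483.871ms @ 9 + 580.645ms (3/2)
11. 4064.516ms @ 21/2 + 580.645ms (3/2)

note 3 onset = 3b = 1161.29ms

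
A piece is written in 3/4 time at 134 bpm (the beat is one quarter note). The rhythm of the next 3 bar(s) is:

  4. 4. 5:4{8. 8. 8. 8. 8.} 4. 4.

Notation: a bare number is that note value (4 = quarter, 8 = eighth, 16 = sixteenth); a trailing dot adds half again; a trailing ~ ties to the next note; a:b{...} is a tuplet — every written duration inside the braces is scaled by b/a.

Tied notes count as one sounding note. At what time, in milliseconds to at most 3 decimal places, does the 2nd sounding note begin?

1. 0.0ms @ 0 + 671.642ms (3/2)
2. 671.642ms @ 3/2 + 671.642ms (3/2)
3. 1343.284ms @ 3 + 268.657ms (3/5)
4. 1611.94ms @ 18/5 + 268.657ms (3/5)
5. 1880.597ms @ 21/5 + 268.657ms (3/5)
6. 2149.254ms @ 24/5 + 268.657ms (3/5)
7. 2417.91ms @ 27/5 + 268.657ms (3/5)
8. 2686.567ms @ 6 + 671.642ms (3/2)
9. 3358.209ms @ 15/2 + 671.642ms (3/2)

note 2 onset = 3/2b = 671.642ms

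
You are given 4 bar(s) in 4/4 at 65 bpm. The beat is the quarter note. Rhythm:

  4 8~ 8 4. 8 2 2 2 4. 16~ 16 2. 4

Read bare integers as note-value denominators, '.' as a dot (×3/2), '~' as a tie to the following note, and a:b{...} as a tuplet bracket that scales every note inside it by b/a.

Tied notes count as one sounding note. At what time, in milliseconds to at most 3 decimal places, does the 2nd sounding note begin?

1. 0.0ms @ 0 + 923.077ms (1)
2. 923.077ms @ 1 + 923.077ms (1)
3. 1846.154ms @ 2 + 1384.615ms (3/2)
4. 3230.769ms @ 7/2 + 461.538ms (1/2)
5. 3692.308ms @ 4 + 1846.154ms (2)
6. 5538.462ms @ 6 + 1846.154ms (2)
7. 7384.615ms @ 8 + 1846.154ms (2)
8. 9230.769ms @ 10 + 1384.615ms (3/2)
9. 10615.385ms @ 23/2 + 461.538ms (1/2)
10. 11076.923ms @ 12 + 2769.231ms (3)
11. 13846.154ms @ 15 + 923.077ms (1)

note 2 onset = 1b = 923.077ms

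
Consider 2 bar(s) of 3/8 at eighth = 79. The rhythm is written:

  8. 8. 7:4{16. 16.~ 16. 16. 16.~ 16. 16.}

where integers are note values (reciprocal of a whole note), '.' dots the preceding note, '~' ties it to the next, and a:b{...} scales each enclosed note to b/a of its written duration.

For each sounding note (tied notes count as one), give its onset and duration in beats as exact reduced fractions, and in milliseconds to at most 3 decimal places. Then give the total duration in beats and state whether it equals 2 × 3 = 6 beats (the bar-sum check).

1) 0.0ms=0b +1139.241ms=3/2b
2) 1139.241ms=3/2b +1139.241ms=3/2b
3) 2278.481ms=3b +325.497ms=3/7b
4) 2603.978ms=24/7b +650.995ms=6/7b
5) 3254.973ms=30/7b +325.497ms=3/7b
6) 3580.47ms=33/7b +650.995ms=6/7b
7) 4231.465ms=39/7b +325.497ms=3/7b
Σ=6b of 6 (79bpm 3/8) — PASS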